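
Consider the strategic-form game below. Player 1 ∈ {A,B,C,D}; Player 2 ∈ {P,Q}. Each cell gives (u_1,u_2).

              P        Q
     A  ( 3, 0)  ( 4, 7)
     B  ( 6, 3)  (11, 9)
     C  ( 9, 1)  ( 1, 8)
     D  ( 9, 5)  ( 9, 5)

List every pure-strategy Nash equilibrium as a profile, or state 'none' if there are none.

PSNE = {(B,Q), (D,P)}

(A,P): not NE [P1→D gives 9>3; P2→Q gives 7>0]
(A,Q): not NE [P1→B gives 11>4]
(B,P): not NE [P1→D gives 9>6; P2→Q gives 9>3]
(B,Q): NE
(C,P): not NE [P2→Q gives 8>1]
(C,Q): not NE [P1→B gives 11>1]
(D,P): NE
(D,Q): not NE [P1→B gives 11>9]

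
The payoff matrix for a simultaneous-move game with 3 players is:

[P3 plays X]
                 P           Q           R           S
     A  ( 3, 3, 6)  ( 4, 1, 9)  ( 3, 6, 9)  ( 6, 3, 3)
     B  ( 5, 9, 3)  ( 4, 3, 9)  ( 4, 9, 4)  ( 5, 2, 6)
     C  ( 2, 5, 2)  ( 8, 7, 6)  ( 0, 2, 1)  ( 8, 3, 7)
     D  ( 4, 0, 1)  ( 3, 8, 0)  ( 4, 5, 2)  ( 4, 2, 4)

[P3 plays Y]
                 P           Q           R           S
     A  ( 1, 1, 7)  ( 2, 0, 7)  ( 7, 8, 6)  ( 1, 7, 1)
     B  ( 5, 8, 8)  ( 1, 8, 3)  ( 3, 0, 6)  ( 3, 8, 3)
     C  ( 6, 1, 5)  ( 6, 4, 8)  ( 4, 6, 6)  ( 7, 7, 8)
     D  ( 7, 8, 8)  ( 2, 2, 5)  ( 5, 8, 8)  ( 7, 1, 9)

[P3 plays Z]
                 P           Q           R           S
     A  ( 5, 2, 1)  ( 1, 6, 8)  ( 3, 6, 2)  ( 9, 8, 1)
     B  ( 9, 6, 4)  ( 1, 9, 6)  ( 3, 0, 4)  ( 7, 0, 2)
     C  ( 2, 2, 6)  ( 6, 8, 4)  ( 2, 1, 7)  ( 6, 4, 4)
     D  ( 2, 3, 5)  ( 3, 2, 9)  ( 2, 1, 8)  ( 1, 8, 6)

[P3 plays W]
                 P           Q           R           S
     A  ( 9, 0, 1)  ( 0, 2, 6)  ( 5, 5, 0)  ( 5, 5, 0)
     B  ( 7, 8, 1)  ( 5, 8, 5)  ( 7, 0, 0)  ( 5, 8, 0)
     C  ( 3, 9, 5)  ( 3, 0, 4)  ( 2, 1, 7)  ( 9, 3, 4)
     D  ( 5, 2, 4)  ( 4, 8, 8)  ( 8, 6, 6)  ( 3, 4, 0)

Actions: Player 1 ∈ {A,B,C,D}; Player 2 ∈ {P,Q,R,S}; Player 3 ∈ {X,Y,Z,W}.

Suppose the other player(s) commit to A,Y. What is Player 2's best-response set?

u_2(P vs A,Y) = 1
u_2(Q vs A,Y) = 0
u_2(R vs A,Y) = 8
u_2(S vs A,Y) = 7
max payoff 8 at {R}

BR_2 = {R}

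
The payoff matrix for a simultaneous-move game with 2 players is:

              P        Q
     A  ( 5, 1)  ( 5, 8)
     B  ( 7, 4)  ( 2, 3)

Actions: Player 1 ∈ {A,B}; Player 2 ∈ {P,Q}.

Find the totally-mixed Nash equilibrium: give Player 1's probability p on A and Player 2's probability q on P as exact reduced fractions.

P1 indiff ⇒ q·5+(1-q)·5 = q·7+(1-q)·2 ⇒ q(-2) = (1-q)(-3) ⇒ q = 3/5
P2 indiff ⇒ p·1+(1-p)·4 = p·8+(1-p)·3 ⇒ p(-7) = (1-p)(-1) ⇒ p = 1/8

P1 mixes 1/8 on A; P2 mixes 3/5 on P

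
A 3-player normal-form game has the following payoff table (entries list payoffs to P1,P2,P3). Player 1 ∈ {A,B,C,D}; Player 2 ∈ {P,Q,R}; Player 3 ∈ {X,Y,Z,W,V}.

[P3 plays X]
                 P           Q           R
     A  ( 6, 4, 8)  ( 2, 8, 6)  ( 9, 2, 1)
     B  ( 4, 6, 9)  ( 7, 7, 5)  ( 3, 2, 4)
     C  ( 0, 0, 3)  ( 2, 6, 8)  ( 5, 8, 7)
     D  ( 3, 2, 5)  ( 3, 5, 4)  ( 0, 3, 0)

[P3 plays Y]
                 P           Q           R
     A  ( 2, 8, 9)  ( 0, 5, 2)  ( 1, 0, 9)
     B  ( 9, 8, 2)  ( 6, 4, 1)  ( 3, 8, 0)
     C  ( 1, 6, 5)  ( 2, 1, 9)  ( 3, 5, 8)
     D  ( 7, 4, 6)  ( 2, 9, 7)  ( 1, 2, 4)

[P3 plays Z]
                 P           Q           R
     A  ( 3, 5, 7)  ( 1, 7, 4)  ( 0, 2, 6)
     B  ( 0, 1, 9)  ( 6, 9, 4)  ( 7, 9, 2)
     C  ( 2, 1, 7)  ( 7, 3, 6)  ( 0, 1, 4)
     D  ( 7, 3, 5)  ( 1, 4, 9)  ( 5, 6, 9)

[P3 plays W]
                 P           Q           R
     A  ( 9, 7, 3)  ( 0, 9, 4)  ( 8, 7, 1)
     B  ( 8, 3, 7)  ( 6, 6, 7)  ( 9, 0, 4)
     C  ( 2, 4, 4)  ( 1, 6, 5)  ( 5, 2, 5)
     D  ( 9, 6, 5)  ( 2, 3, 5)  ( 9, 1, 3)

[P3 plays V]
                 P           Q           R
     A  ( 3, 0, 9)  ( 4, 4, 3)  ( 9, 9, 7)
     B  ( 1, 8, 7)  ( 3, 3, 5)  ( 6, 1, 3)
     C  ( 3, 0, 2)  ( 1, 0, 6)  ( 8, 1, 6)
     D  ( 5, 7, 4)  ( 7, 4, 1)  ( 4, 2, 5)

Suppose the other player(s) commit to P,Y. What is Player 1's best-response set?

BR_1 = {B}

u_1(A vs P,Y) = 2
u_1(B vs P,Y) = 9
u_1(C vs P,Y) = 1
u_1(D vs P,Y) = 7
max payoff 9 at {B}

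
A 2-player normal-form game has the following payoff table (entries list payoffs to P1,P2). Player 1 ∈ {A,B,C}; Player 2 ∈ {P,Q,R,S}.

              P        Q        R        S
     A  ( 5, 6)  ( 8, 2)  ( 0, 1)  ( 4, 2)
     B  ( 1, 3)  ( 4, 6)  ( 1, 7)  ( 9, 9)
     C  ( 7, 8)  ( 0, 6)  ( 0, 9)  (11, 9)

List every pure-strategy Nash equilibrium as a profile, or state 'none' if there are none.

Nash profiles: (C,S)

(A,P): not NE [P1→C gives 7>5]
(A,Q): not NE [P2→P gives 6>2]
(A,R): not NE [P1→B gives 1>0; P2→P gives 6>1]
(A,S): not NE [P1→C gives 11>4; P2→P gives 6>2]
(B,P): not NE [P1→C gives 7>1; P2→S gives 9>3]
(B,Q): not NE [P1→A gives 8>4; P2→S gives 9>6]
(B,R): not NE [P2→S gives 9>7]
(B,S): not NE [P1→C gives 11>9]
(C,P): not NE [P2→S gives 9>8]
(C,Q): not NE [P1→A gives 8>0; P2→S gives 9>6]
(C,R): not NE [P1→B gives 1>0]
(C,S): NE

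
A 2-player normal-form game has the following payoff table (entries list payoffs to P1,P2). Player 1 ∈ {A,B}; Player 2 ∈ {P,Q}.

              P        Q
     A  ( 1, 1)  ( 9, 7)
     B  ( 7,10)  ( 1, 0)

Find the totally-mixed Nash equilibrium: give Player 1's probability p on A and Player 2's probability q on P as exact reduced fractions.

(p,q) = (5/8, 4/7)

P1 indiff ⇒ q·1+(1-q)·9 = q·7+(1-q)·1 ⇒ q(-6) = (1-q)(-8) ⇒ q = 4/7
P2 indiff ⇒ p·1+(1-p)·10 = p·7+(1-p)·0 ⇒ p(-6) = (1-p)(-10) ⇒ p = 5/8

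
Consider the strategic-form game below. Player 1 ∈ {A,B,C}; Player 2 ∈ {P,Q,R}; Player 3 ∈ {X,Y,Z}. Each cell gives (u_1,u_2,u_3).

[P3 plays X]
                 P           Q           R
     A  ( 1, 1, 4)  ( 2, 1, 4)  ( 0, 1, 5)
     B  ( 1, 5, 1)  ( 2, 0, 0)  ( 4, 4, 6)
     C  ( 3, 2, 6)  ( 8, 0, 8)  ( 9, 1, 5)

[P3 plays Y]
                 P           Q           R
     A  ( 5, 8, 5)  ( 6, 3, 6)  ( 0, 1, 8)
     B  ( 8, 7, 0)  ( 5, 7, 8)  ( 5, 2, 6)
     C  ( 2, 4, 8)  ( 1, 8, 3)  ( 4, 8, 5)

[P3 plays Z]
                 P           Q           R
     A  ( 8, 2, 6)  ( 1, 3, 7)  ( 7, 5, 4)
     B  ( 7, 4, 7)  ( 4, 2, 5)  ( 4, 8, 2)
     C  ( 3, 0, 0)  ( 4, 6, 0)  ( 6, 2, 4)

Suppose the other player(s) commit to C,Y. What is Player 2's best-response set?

u_2(P vs C,Y) = 4
u_2(Q vs C,Y) = 8
u_2(R vs C,Y) = 8
max payoff 8 at {Q,R}

BR_2 = {Q,R}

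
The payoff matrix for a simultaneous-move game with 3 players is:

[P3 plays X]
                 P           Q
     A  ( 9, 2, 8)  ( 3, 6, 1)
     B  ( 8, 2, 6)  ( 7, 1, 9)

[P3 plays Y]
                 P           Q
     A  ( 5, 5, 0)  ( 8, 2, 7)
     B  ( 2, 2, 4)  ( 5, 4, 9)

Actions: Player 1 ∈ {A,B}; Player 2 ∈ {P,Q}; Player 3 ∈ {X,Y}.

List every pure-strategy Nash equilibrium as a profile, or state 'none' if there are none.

No pure NE.

(A,P,X): not NE [P2→Q gives 6>2]
(A,P,Y): not NE [P3→X gives 8>0]
(A,Q,X): not NE [P1→B gives 7>3; P3→Y gives 7>1]
(A,Q,Y): not NE [P2→P gives 5>2]
(B,P,X): not NE [P1→A gives 9>8]
(B,P,Y): not NE [P1→A gives 5>2; P2→Q gives 4>2; P3→X gives 6>4]
(B,Q,X): not NE [P2→P gives 2>1]
(B,Q,Y): not NE [P1→A gives 8>5]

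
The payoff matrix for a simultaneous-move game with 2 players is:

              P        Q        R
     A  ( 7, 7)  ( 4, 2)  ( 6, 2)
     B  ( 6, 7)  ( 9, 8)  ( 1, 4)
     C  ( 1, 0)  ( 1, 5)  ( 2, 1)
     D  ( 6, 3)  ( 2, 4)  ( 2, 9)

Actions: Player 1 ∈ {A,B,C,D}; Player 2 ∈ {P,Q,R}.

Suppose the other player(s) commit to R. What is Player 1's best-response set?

P1 best: {A}

u_1(A vs R) = 6
u_1(B vs R) = 1
u_1(C vs R) = 2
u_1(D vs R) = 2
max payoff 6 at {A}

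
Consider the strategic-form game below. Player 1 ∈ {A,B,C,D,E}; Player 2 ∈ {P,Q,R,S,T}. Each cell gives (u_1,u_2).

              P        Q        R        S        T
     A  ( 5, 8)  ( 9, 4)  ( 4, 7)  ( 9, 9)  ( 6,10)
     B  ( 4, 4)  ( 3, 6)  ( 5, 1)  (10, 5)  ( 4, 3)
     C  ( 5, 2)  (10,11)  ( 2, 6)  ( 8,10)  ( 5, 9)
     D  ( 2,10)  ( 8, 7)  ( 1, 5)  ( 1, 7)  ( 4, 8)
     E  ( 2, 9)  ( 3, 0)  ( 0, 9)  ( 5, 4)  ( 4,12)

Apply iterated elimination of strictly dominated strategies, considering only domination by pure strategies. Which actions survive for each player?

P1 drop D (A beats it: P:5>2 Q:9>8 R:4>1 S:9>1 T:6>4)
P1 drop E (A beats it: P:5>2 Q:9>3 R:4>0 S:9>5 T:6>4)
P2 drop P (S beats it: A:9>8 B:5>4 C:10>2)
P2 drop R (S beats it: A:9>7 B:5>1 C:10>6)
P1→{A,B,C} P2→{Q,S,T}

Survivors P1:{A,B,C} P2:{Q,S,T}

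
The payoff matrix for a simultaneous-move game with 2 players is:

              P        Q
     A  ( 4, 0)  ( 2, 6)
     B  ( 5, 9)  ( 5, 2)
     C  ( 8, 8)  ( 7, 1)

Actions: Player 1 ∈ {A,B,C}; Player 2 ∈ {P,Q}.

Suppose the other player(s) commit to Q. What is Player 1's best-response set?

BR_1 = {C}

u_1(A vs Q) = 2
u_1(B vs Q) = 5
u_1(C vs Q) = 7
max payoff 7 at {C}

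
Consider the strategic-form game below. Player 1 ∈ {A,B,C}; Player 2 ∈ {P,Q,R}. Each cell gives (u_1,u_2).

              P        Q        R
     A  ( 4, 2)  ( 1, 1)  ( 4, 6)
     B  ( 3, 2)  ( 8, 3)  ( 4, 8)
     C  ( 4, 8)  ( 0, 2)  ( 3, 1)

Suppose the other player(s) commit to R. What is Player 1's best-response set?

BR_1 = {A,B}

u_1(A vs R) = 4
u_1(B vs R) = 4
u_1(C vs R) = 3
max payoff 4 at {A,B}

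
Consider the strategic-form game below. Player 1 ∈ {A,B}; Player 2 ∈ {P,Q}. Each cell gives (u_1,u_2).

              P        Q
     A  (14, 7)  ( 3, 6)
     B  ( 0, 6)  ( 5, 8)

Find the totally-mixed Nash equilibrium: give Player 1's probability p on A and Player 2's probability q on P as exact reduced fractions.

P1 indiff ⇒ q·14+(1-q)·3 = q·0+(1-q)·5 ⇒ q(14) = (1-q)(2) ⇒ q = 1/8
P2 indiff ⇒ p·7+(1-p)·6 = p·6+(1-p)·8 ⇒ p(1) = (1-p)(2) ⇒ p = 2/3

p=2/3, q=1/8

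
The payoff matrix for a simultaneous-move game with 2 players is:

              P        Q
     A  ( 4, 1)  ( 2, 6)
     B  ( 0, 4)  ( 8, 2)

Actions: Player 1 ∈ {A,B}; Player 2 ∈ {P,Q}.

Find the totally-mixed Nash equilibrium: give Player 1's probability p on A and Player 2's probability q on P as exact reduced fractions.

P1 indiff ⇒ q·4+(1-q)·2 = q·0+(1-q)·8 ⇒ q(4) = (1-q)(6) ⇒ q = 3/5
P2 indiff ⇒ p·1+(1-p)·4 = p·6+(1-p)·2 ⇒ p(-5) = (1-p)(-2) ⇒ p = 2/7

p=2/7, q=3/5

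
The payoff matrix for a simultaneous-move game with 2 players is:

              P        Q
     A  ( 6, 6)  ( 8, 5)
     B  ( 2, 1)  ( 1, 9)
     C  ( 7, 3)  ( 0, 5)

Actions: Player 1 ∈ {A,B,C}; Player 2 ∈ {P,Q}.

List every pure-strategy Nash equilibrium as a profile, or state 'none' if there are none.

Equilibria: none

(A,P): not NE [P1→C gives 7>6]
(A,Q): not NE [P2→P gives 6>5]
(B,P): not NE [P1→C gives 7>2; P2→Q gives 9>1]
(B,Q): not NE [P1→A gives 8>1]
(C,P): not NE [P2→Q gives 5>3]
(C,Q): not NE [P1→A gives 8>0]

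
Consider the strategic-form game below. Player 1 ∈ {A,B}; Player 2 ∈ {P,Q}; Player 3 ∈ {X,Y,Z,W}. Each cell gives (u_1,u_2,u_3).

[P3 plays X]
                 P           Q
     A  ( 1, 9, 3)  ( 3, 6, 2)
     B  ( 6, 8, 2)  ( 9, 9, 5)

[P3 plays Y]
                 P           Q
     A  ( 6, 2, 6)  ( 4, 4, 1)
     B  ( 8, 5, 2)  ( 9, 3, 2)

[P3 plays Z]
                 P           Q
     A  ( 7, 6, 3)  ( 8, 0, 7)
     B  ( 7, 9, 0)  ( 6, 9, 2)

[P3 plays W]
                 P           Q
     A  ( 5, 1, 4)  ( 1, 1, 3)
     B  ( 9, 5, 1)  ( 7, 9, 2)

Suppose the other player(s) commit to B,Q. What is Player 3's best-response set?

u_3(X vs B,Q) = 5
u_3(Y vs B,Q) = 2
u_3(Z vs B,Q) = 2
u_3(W vs B,Q) = 2
max payoff 5 at {X}

BR_3 = {X}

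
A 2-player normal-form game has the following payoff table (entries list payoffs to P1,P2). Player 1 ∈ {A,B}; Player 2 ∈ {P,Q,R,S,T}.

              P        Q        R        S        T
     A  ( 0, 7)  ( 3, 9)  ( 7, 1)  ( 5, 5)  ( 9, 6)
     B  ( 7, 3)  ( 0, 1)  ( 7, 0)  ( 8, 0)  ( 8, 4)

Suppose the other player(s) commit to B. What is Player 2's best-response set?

argmax u_2 = {T}

u_2(P vs B) = 3
u_2(Q vs B) = 1
u_2(R vs B) = 0
u_2(S vs B) = 0
u_2(T vs B) = 4
max payoff 4 at {T}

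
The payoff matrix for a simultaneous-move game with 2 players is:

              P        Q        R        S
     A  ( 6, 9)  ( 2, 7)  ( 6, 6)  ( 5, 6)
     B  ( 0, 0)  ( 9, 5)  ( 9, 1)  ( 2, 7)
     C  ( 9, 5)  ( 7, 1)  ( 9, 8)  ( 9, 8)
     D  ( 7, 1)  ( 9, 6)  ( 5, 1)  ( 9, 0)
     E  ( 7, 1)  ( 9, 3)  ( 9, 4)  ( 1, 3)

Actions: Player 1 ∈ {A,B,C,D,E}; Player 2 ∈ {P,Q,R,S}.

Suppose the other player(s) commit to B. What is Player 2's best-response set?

u_2(P vs B) = 0
u_2(Q vs B) = 5
u_2(R vs B) = 1
u_2(S vs B) = 7
max payoff 7 at {S}

BR_2 = {S}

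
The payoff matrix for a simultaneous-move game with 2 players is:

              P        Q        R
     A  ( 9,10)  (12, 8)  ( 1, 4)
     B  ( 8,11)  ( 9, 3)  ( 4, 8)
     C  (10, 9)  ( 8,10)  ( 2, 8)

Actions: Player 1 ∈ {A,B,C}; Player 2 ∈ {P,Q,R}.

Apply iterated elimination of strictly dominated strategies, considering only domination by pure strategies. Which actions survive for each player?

IESDS → P1:{A,C} P2:{P,Q}

P2 drop R (P beats it: A:10>4 B:11>8 C:9>8)
P1 drop B (A beats it: P:9>8 Q:12>9)
P1→{A,C} P2→{P,Q}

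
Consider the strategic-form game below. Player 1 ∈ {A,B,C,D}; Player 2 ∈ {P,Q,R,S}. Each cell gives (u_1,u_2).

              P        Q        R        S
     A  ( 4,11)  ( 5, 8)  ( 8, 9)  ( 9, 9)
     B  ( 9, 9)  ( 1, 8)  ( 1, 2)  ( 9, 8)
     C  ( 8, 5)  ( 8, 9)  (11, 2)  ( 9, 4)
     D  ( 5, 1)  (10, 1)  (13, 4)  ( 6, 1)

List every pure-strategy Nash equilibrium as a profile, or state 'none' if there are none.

PSNE = {(B,P), (D,R)}

(A,P): not NE [P1→B gives 9>4]
(A,Q): not NE [P1→D gives 10>5; P2→P gives 11>8]
(A,R): not NE [P1→D gives 13>8; P2→P gives 11>9]
(A,S): not NE [P2→P gives 11>9]
(B,P): NE
(B,Q): not NE [P1→D gives 10>1; P2→P gives 9>8]
(B,R): not NE [P1→D gives 13>1; P2→P gives 9>2]
(B,S): not NE [P2→P gives 9>8]
(C,P): not NE [P1→B gives 9>8; P2→Q gives 9>5]
(C,Q): not NE [P1→D gives 10>8]
(C,R): not NE [P1→D gives 13>11; P2→Q gives 9>2]
(C,S): not NE [P2→Q gives 9>4]
(D,P): not NE [P1→B gives 9>5; P2→R gives 4>1]
(D,Q): not NE [P2→R gives 4>1]
(D,R): NE
(D,S): not NE [P1→C gives 9>6; P2→R gives 4>1]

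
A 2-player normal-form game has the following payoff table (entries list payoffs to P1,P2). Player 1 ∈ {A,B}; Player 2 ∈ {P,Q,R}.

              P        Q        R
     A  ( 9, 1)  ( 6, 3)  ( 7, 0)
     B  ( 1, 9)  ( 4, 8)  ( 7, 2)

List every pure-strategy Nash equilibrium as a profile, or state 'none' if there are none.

(A,P): not NE [P2→Q gives 3>1]
(A,Q): NE
(A,R): not NE [P2→Q gives 3>0]
(B,P): not NE [P1→A gives 9>1]
(B,Q): not NE [P1→A gives 6>4; P2→P gives 9>8]
(B,R): not NE [P2→P gives 9>2]

PSNE = {(A,Q)}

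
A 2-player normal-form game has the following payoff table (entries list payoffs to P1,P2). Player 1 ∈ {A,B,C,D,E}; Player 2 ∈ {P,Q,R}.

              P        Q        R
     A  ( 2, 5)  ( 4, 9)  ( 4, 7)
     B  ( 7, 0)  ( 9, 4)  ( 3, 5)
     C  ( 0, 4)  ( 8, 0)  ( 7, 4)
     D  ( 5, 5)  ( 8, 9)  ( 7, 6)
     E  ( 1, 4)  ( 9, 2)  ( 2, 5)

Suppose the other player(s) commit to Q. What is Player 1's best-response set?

u_1(A vs Q) = 4
u_1(B vs Q) = 9
u_1(C vs Q) = 8
u_1(D vs Q) = 8
u_1(E vs Q) = 9
max payoff 9 at {B,E}

argmax u_1 = {B,E}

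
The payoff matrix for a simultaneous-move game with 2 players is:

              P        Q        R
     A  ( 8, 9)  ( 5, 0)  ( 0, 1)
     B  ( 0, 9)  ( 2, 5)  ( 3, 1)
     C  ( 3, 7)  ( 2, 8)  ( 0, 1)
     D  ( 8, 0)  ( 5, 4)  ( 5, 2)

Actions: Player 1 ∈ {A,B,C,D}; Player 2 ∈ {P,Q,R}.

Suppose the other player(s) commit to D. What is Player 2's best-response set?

u_2(P vs D) = 0
u_2(Q vs D) = 4
u_2(R vs D) = 2
max payoff 4 at {Q}

P2 best: {Q}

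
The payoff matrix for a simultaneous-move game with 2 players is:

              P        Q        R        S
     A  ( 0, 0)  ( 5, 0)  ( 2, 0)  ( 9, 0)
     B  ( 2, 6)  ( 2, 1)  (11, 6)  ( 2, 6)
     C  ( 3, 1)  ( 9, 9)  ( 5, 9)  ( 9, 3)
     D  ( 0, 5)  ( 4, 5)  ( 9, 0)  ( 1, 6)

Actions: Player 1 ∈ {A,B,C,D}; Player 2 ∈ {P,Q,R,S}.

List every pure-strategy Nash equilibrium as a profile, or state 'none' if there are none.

(A,P): not NE [P1→C gives 3>0]
(A,Q): not NE [P1→C gives 9>5]
(A,R): not NE [P1→B gives 11>2]
(A,S): NE
(B,P): not NE [P1→C gives 3>2]
(B,Q): not NE [P1→C gives 9>2; P2→S gives 6>1]
(B,R): NE
(B,S): not NE [P1→C gives 9>2]
(C,P): not NE [P2→R gives 9>1]
(C,Q): NE
(C,R): not NE [P1→B gives 11>5]
(C,S): not NE [P2→R gives 9>3]
(D,P): not NE [P1→C gives 3>0; P2→S gives 6>5]
(D,Q): not NE [P1→C gives 9>4; P2→S gives 6>5]
(D,R): not NE [P1→B gives 11>9; P2→S gives 6>0]
(D,S): not NE [P1→C gives 9>1]

PSNE = {(A,S), (B,R), (C,Q)}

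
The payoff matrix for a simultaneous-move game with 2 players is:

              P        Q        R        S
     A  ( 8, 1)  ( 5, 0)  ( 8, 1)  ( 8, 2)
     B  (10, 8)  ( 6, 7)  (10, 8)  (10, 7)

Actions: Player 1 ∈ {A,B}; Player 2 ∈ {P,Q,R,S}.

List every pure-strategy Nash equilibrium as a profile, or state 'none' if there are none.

(A,P): not NE [P1→B gives 10>8; P2→S gives 2>1]
(A,Q): not NE [P1→B gives 6>5; P2→S gives 2>0]
(A,R): not NE [P1→B gives 10>8; P2→S gives 2>1]
(A,S): not NE [P1→B gives 10>8]
(B,P): NE
(B,Q): not NE [P2→R gives 8>7]
(B,R): NE
(B,S): not NE [P2→R gives 8>7]

Nash profiles: (B,P), (B,R)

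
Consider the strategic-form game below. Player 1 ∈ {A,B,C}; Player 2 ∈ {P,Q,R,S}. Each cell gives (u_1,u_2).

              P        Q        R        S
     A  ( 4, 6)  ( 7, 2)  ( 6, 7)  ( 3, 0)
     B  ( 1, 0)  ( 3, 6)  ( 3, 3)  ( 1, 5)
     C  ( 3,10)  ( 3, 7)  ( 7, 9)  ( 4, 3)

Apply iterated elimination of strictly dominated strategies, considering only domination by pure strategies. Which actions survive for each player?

P1 drop B (A beats it: P:4>1 Q:7>3 R:6>3 S:3>1)
P2 drop Q (P beats it: A:6>2 C:10>7)
P2 drop S (P beats it: A:6>0 C:10>3)
P1→{A,C} P2→{P,R}

Survivors P1:{A,C} P2:{P,R}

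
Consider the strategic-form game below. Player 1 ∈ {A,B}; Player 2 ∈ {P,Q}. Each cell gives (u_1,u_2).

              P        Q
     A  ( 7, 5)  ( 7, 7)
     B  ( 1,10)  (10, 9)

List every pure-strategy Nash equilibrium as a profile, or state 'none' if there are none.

PSNE: ∅

(A,P): not NE [P2→Q gives 7>5]
(A,Q): not NE [P1→B gives 10>7]
(B,P): not NE [P1→A gives 7>1]
(B,Q): not NE [P2→P gives 10>9]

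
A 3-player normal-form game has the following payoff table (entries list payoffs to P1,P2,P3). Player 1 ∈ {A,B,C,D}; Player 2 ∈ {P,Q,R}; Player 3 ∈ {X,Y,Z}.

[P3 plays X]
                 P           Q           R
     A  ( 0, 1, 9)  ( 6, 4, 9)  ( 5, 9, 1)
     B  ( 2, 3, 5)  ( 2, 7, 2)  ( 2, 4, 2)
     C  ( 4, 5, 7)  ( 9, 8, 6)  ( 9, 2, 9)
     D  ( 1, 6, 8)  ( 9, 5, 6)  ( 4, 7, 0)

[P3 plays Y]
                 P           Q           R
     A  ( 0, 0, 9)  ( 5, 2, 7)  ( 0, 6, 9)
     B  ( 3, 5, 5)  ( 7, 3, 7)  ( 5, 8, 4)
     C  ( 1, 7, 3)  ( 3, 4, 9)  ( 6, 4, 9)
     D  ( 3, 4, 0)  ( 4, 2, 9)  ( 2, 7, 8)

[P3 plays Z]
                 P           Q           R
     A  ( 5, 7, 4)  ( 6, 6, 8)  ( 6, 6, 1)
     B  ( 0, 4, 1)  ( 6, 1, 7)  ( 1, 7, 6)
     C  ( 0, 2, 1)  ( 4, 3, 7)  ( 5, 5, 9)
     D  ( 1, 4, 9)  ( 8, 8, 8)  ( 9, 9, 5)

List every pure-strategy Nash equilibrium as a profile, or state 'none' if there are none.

PSNE: ∅

(A,P,X): not NE [P1→C gives 4>0; P2→R gives 9>1]
(A,P,Y): not NE [P1→D gives 3>0; P2→R gives 6>0]
(A,P,Z): not NE [P3→Y gives 9>4]
(A,Q,X): not NE [P1→D gives 9>6; P2→R gives 9>4]
(A,Q,Y): not NE [P1→B gives 7>5; P2→R gives 6>2; P3→X gives 9>7]
(A,Q,Z): not NE [P1→D gives 8>6; P2→P gives 7>6; P3→X gives 9>8]
(A,R,X): not NE [P1→C gives 9>5; P3→Y gives 9>1]
(A,R,Y): not NE [P1→C gives 6>0]
(A,R,Z): not NE [P1→D gives 9>6; P2→P gives 7>6; P3→Y gives 9>1]
(B,P,X): not NE [P1→C gives 4>2; P2→Q gives 7>3]
(B,P,Y): not NE [P2→R gives 8>5]
(B,P,Z): not NE [P1→A gives 5>0; P2→R gives 7>4; P3→Y gives 5>1]
(B,Q,X): not NE [P1→D gives 9>2; P3→Z gives 7>2]
(B,Q,Y): not NE [P2→R gives 8>3]
(B,Q,Z): not NE [P1→D gives 8>6; P2→R gives 7>1]
(B,R,X): not NE [P1→C gives 9>2; P2→Q gives 7>4; P3→Z gives 6>2]
(B,R,Y): not NE [P1→C gives 6>5; P3→Z gives 6>4]
(B,R,Z): not NE [P1→D gives 9>1]
(C,P,X): not NE [P2→Q gives 8>5]
(C,P,Y): not NE [P1→D gives 3>1; P3→X gives 7>3]
(C,P,Z): not NE [P1→A gives 5>0; P2→R gives 5>2; P3→X gives 7>1]
(C,Q,X): not NE [P3→Y gives 9>6]
(C,Q,Y): not NE [P1→B gives 7>3; P2→P gives 7>4]
(C,Q,Z): not NE [P1→D gives 8>4; P2→R gives 5>3; P3→Y gives 9>7]
(C,R,X): not NE [P2→Q gives 8>2]
(C,R,Y): not NE [P2→P gives 7>4]
(C,R,Z): not NE [P1→D gives 9>5]
(D,P,X): not NE [P1→C gives 4>1; P2→R gives 7>6; P3→Z gives 9>8]
(D,P,Y): not NE [P2→R gives 7>4; P3→Z gives 9>0]
(D,P,Z): not NE [P1→A gives 5>1; P2→R gives 9>4]
(D,Q,X): not NE [P2→R gives 7>5; P3→Y gives 9>6]
(D,Q,Y): not NE [P1→B gives 7>4; P2→R gives 7>2]
(D,Q,Z): not NE [P2→R gives 9>8; P3→Y gives 9>8]
(D,R,X): not NE [P1→C gives 9>4; P3→Y gives 8>0]
(D,R,Y): not NE [P1→C gives 6>2]
(D,R,Z): not NE [P3→Y gives 8>5]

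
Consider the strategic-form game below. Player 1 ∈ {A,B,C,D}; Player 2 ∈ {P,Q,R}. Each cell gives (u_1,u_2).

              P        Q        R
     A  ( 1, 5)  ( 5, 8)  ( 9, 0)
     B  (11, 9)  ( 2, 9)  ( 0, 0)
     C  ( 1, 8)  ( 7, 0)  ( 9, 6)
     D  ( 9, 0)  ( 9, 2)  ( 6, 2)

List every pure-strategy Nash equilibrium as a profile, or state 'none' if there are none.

(A,P): not NE [P1→B gives 11>1; P2→Q gives 8>5]
(A,Q): not NE [P1→D gives 9>5]
(A,R): not NE [P2→Q gives 8>0]
(B,P): NE
(B,Q): not NE [P1→D gives 9>2]
(B,R): not NE [P1→C gives 9>0; P2→Q gives 9>0]
(C,P): not NE [P1→B gives 11>1]
(C,Q): not NE [P1→D gives 9>7; P2→P gives 8>0]
(C,R): not NE [P2→P gives 8>6]
(D,P): not NE [P1→B gives 11>9; P2→R gives 2>0]
(D,Q): NE
(D,R): not NE [P1→C gives 9>6]

PSNE = {(B,P), (D,Q)}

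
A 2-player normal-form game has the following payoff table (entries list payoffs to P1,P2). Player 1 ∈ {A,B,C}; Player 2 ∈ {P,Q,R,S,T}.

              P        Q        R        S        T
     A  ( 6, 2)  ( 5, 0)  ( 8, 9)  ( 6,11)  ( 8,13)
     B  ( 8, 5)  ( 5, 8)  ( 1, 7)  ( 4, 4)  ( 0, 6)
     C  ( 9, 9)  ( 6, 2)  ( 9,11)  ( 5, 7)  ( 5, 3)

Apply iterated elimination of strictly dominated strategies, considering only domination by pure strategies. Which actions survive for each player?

P1 drop B (C beats it: P:9>8 Q:6>5 R:9>1 S:5>4 T:5>0)
P2 drop P (R beats it: A:9>2 C:11>9)
P2 drop Q (R beats it: A:9>0 C:11>2)
P1→{A,C} P2→{R,S,T}

Remaining: P1:{A,C} P2:{R,S,T}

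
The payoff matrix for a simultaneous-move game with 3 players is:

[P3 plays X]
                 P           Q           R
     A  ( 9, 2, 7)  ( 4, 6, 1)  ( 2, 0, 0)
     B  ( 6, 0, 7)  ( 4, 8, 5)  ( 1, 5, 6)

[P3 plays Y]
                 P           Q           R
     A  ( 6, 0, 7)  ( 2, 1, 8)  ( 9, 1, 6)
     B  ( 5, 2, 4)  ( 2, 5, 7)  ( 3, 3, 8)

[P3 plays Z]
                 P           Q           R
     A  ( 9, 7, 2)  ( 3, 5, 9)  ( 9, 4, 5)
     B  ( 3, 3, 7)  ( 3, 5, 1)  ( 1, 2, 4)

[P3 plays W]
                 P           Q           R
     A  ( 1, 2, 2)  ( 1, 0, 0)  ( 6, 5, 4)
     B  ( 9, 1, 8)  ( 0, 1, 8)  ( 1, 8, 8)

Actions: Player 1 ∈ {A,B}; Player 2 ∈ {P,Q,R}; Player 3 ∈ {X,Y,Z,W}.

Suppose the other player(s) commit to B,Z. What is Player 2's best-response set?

argmax u_2 = {Q}

u_2(P vs B,Z) = 3
u_2(Q vs B,Z) = 5
u_2(R vs B,Z) = 2
max payoff 5 at {Q}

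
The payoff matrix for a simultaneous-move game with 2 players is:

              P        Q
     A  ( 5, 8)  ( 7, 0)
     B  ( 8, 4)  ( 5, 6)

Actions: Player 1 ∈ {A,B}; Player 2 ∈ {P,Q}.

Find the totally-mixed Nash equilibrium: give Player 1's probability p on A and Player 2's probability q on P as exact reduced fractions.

P1 indiff ⇒ q·5+(1-q)·7 = q·8+(1-q)·5 ⇒ q(-3) = (1-q)(-2) ⇒ q = 2/5
P2 indiff ⇒ p·8+(1-p)·4 = p·0+(1-p)·6 ⇒ p(8) = (1-p)(2) ⇒ p = 1/5

P1 mixes 1/5 on A; P2 mixes 2/5 on P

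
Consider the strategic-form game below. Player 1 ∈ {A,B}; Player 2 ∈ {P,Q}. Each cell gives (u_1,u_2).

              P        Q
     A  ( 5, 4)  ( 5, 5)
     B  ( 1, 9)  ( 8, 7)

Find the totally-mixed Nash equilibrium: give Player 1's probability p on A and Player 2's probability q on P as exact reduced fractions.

P1 indiff ⇒ q·5+(1-q)·5 = q·1+(1-q)·8 ⇒ q(4) = (1-q)(3) ⇒ q = 3/7
P2 indiff ⇒ p·4+(1-p)·9 = p·5+(1-p)·7 ⇒ p(-1) = (1-p)(-2) ⇒ p = 2/3

P1 mixes 2/3 on A; P2 mixes 3/7 on P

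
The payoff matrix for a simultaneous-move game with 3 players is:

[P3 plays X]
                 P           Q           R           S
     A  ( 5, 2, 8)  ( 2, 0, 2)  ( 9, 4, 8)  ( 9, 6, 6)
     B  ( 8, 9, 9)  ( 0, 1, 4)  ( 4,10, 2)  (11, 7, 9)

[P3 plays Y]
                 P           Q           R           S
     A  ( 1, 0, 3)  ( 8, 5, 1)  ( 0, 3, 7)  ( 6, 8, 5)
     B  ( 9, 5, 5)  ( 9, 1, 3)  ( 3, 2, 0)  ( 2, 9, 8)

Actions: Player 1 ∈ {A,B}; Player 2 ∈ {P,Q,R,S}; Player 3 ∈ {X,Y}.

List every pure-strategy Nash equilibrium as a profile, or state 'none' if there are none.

Equilibria: none

(A,P,X): not NE [P1→B gives 8>5; P2→S gives 6>2]
(A,P,Y): not NE [P1→B gives 9>1; P2→S gives 8>0; P3→X gives 8>3]
(A,Q,X): not NE [P2→S gives 6>0]
(A,Q,Y): not NE [P1→B gives 9>8; P2→S gives 8>5; P3→X gives 2>1]
(A,R,X): not NE [P2→S gives 6>4]
(A,R,Y): not NE [P1→B gives 3>0; P2→S gives 8>3; P3→X gives 8>7]
(A,S,X): not NE [P1→B gives 11>9]
(A,S,Y): not NE [P3→X gives 6>5]
(B,P,X): not NE [P2→R gives 10>9]
(B,P,Y): not NE [P2→S gives 9>5; P3→X gives 9>5]
(B,Q,X): not NE [P1→A gives 2>0; P2→R gives 10>1]
(B,Q,Y): not NE [P2→S gives 9>1; P3→X gives 4>3]
(B,R,X): not NE [P1→A gives 9>4]
(B,R,Y): not NE [P2→S gives 9>2; P3→X gives 2>0]
(B,S,X): not NE [P2→R gives 10>7]
(B,S,Y): not NE [P1→A gives 6>2; P3→X gives 9>8]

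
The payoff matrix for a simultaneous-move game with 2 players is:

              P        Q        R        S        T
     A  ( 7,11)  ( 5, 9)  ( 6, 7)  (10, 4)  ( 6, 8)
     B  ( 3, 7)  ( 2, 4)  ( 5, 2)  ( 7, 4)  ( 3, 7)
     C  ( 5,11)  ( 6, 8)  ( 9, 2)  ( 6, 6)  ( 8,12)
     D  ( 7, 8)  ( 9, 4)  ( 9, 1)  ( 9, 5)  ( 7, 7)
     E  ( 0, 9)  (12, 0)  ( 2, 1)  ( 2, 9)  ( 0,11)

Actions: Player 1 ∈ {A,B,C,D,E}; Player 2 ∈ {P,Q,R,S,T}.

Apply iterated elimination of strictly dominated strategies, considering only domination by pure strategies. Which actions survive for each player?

P1 drop B (A beats it: P:7>3 Q:5>2 R:6>5 S:10>7 T:6>3)
P2 drop Q (P beats it: A:11>9 C:11>8 D:8>4 E:9>0)
P1 drop E (A beats it: P:7>0 R:6>2 S:10>2 T:6>0)
P2 drop R (P beats it: A:11>7 C:11>2 D:8>1)
P2 drop S (P beats it: A:11>4 C:11>6 D:8>5)
P1→{A,C,D} P2→{P,T}

Remaining: P1:{A,C,D} P2:{P,T}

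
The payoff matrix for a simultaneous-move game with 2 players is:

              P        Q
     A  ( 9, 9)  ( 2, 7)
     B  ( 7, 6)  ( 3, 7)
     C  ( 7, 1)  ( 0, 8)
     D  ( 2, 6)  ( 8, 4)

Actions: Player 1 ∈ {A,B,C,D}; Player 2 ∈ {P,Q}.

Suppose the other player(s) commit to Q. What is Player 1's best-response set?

u_1(A vs Q) = 2
u_1(B vs Q) = 3
u_1(C vs Q) = 0
u_1(D vs Q) = 8
max payoff 8 at {D}

BR_1 = {D}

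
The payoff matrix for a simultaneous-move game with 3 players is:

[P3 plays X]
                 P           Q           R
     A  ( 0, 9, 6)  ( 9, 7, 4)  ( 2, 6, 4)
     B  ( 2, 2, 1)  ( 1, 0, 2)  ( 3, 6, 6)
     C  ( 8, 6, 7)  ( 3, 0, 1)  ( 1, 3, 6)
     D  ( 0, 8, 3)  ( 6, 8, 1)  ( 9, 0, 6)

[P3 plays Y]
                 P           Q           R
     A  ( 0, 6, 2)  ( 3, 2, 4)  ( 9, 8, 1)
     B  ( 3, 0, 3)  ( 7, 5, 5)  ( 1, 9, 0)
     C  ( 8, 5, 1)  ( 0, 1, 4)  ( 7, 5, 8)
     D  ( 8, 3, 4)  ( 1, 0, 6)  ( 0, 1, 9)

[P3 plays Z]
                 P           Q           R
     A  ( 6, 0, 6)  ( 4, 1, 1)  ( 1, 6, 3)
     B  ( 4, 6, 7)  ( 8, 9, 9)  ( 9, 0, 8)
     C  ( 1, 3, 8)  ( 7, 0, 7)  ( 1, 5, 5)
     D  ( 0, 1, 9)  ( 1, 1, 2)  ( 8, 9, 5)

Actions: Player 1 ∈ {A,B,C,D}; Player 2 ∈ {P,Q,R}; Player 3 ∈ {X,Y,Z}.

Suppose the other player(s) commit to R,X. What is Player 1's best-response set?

u_1(A vs R,X) = 2
u_1(B vs R,X) = 3
u_1(C vs R,X) = 1
u_1(D vs R,X) = 9
max payoff 9 at {D}

BR_1 = {D}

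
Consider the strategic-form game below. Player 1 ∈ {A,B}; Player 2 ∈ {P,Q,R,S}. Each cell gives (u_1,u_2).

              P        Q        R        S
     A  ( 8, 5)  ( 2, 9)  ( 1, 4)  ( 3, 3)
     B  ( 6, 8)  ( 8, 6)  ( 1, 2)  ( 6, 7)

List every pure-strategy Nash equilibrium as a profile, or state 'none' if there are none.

PSNE: ∅

(A,P): not NE [P2→Q gives 9>5]
(A,Q): not NE [P1→B gives 8>2]
(A,R): not NE [P2→Q gives 9>4]
(A,S): not NE [P1→B gives 6>3; P2→Q gives 9>3]
(B,P): not NE [P1→A gives 8>6]
(B,Q): not NE [P2→P gives 8>6]
(B,R): not NE [P2→P gives 8>2]
(B,S): not NE [P2→P gives 8>7]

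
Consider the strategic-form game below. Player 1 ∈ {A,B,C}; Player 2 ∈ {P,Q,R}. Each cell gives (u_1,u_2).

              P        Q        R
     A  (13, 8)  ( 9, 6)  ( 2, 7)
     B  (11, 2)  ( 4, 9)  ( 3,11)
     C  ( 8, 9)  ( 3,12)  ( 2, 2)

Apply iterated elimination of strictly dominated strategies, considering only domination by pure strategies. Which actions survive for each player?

Remaining: P1:{A,B} P2:{P,R}

P1 drop C (B beats it: P:11>8 Q:4>3 R:3>2)
P2 drop Q (R beats it: A:7>6 B:11>9)
P1→{A,B} P2→{P,R}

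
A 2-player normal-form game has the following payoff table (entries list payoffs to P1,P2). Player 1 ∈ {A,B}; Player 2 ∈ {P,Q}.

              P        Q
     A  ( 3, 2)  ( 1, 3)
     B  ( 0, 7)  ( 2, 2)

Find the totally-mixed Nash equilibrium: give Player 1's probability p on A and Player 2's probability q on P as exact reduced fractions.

P1 indiff ⇒ q·3+(1-q)·1 = q·0+(1-q)·2 ⇒ q(3) = (1-q)(1) ⇒ q = 1/4
P2 indiff ⇒ p·2+(1-p)·7 = p·3+(1-p)·2 ⇒ p(-1) = (1-p)(-5) ⇒ p = 5/6

P1 mixes 5/6 on A; P2 mixes 1/4 on P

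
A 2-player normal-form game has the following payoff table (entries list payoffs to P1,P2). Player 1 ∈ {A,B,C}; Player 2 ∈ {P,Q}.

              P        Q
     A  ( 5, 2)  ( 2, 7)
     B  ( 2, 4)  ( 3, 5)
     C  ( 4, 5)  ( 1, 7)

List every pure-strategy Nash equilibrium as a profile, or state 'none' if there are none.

(A,P): not NE [P2→Q gives 7>2]
(A,Q): not NE [P1→B gives 3>2]
(B,P): not NE [P1→A gives 5>2; P2→Q gives 5>4]
(B,Q): NE
(C,P): not NE [P1→A gives 5>4; P2→Q gives 7>5]
(C,Q): not NE [P1→B gives 3>1]

NE set: (B,Q)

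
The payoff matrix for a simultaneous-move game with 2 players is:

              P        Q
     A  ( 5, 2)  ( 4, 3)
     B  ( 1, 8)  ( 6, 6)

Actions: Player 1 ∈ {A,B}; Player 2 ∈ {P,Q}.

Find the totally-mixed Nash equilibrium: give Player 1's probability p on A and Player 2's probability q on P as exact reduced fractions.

p=2/3, q=1/3

P1 indiff ⇒ q·5+(1-q)·4 = q·1+(1-q)·6 ⇒ q(4) = (1-q)(2) ⇒ q = 1/3
P2 indiff ⇒ p·2+(1-p)·8 = p·3+(1-p)·6 ⇒ p(-1) = (1-p)(-2) ⇒ p = 2/3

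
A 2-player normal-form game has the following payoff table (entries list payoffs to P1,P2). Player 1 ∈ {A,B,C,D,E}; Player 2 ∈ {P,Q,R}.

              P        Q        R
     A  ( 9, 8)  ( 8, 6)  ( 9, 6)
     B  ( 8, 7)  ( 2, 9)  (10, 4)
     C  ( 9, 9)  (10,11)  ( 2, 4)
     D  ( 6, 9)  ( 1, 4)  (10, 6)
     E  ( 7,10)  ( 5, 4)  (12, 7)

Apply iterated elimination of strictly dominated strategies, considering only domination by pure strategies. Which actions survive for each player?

IESDS → P1:{A,C} P2:{P,Q}

P1 drop D (E beats it: P:7>6 Q:5>1 R:12>10)
P2 drop R (P beats it: A:8>6 B:7>4 C:9>4 E:10>7)
P1 drop B (A beats it: P:9>8 Q:8>2)
P1 drop E (A beats it: P:9>7 Q:8>5)
P1→{A,C} P2→{P,Q}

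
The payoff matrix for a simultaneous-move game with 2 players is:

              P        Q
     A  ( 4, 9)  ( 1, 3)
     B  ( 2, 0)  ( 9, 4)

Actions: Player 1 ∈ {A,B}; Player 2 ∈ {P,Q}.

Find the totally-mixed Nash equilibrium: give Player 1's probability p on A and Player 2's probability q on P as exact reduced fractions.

p=2/5, q=4/5

P1 indiff ⇒ q·4+(1-q)·1 = q·2+(1-q)·9 ⇒ q(2) = (1-q)(8) ⇒ q = 4/5
P2 indiff ⇒ p·9+(1-p)·0 = p·3+(1-p)·4 ⇒ p(6) = (1-p)(4) ⇒ p = 2/5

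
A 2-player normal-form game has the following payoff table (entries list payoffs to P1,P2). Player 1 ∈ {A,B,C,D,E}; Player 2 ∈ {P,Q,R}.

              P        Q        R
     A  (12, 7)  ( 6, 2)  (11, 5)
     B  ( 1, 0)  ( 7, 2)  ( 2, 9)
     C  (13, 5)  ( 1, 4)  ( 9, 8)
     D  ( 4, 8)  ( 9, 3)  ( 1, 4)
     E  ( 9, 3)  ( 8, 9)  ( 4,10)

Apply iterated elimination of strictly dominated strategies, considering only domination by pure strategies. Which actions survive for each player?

Survivors P1:{A,C} P2:{P,R}

P1 drop B (E beats it: P:9>1 Q:8>7 R:4>2)
P2 drop Q (R beats it: A:5>2 C:8>4 D:4>3 E:10>9)
P1 drop D (A beats it: P:12>4 R:11>1)
P1 drop E (A beats it: P:12>9 R:11>4)
P1→{A,C} P2→{P,R}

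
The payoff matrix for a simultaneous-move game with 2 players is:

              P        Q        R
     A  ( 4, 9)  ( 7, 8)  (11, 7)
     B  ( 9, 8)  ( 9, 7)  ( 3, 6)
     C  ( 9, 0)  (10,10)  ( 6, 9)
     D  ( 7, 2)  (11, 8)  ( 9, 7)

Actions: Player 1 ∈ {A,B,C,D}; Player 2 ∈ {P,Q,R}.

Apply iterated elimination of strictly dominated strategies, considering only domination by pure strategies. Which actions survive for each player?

P2 drop R (Q beats it: A:8>7 B:7>6 C:10>9 D:8>7)
P1 drop A (B beats it: P:9>4 Q:9>7)
P1→{B,C,D} P2→{P,Q}

Survivors P1:{B,C,D} P2:{P,Q}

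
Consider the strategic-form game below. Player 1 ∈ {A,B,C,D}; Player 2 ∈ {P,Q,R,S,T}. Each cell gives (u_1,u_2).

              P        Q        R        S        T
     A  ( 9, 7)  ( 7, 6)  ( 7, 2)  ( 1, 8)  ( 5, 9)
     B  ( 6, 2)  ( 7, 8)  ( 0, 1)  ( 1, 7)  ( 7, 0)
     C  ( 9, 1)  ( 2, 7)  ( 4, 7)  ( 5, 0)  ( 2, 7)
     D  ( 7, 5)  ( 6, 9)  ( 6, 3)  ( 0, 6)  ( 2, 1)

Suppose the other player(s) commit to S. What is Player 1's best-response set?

u_1(A vs S) = 1
u_1(B vs S) = 1
u_1(C vs S) = 5
u_1(D vs S) = 0
max payoff 5 at {C}

argmax u_1 = {C}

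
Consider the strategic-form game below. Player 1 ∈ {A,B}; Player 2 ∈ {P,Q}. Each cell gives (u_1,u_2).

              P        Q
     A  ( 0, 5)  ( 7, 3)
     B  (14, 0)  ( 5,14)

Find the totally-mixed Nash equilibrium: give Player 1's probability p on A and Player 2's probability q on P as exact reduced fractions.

P1 indiff ⇒ q·0+(1-q)·7 = q·14+(1-q)·5 ⇒ q(-14) = (1-q)(-2) ⇒ q = 1/8
P2 indiff ⇒ p·5+(1-p)·0 = p·3+(1-p)·14 ⇒ p(2) = (1-p)(14) ⇒ p = 7/8

P1 mixes 7/8 on A; P2 mixes 1/8 on P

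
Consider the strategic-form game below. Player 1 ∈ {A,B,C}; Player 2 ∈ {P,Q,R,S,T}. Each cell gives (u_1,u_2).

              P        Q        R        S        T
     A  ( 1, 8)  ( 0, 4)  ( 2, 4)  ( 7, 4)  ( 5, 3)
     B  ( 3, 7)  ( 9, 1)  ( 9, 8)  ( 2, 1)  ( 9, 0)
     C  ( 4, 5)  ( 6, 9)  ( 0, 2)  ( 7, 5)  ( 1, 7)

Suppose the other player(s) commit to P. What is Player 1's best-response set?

u_1(A vs P) = 1
u_1(B vs P) = 3
u_1(C vs P) = 4
max payoff 4 at {C}

argmax u_1 = {C}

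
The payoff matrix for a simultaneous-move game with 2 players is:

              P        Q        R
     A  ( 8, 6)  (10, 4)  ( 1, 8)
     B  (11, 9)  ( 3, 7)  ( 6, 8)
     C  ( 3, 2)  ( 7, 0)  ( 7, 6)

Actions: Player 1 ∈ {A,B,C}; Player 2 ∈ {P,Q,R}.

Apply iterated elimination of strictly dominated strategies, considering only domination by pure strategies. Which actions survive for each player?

P2 drop Q (P beats it: A:6>4 B:9>7 C:2>0)
P1 drop A (B beats it: P:11>8 R:6>1)
P1→{B,C} P2→{P,R}

Remaining: P1:{B,C} P2:{P,R}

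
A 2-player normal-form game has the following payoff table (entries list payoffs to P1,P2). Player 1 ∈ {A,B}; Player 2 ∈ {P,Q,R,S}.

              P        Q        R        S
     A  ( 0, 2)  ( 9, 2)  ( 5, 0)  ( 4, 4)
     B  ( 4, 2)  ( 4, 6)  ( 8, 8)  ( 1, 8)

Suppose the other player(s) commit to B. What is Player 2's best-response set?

BR_2 = {R,S}

u_2(P vs B) = 2
u_2(Q vs B) = 6
u_2(R vs B) = 8
u_2(S vs B) = 8
max payoff 8 at {R,S}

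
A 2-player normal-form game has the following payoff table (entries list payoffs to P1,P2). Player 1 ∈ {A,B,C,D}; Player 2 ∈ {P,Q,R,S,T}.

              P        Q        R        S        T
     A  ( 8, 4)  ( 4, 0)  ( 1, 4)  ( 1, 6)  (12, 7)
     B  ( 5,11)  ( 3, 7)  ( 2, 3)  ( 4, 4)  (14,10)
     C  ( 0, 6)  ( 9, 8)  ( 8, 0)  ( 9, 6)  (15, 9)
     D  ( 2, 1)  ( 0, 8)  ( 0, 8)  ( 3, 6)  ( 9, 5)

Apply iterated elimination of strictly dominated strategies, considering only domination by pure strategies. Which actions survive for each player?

IESDS → P1:{A,B,C} P2:{P,T}

P1 drop D (B beats it: P:5>2 Q:3>0 R:2>0 S:4>3 T:14>9)
P2 drop Q (T beats it: A:7>0 B:10>7 C:9>8)
P2 drop R (S beats it: A:6>4 B:4>3 C:6>0)
P2 drop S (T beats it: A:7>6 B:10>4 C:9>6)
P1→{A,B,C} P2→{P,T}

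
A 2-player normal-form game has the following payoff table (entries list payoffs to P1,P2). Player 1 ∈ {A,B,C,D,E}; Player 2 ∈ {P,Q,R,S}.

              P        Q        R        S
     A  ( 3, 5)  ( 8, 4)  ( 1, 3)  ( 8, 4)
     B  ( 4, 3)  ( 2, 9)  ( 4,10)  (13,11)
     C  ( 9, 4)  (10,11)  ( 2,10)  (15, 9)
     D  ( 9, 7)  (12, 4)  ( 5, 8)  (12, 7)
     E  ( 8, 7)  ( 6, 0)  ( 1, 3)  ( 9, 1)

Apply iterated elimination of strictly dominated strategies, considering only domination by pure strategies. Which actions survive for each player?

P1 drop A (C beats it: P:9>3 Q:10>8 R:2>1 S:15>8)
P1 drop E (C beats it: P:9>8 Q:10>6 R:2>1 S:15>9)
P2 drop P (R beats it: B:10>3 C:10>4 D:8>7)
P1→{B,C,D} P2→{Q,R,S}

IESDS → P1:{B,C,D} P2:{Q,R,S}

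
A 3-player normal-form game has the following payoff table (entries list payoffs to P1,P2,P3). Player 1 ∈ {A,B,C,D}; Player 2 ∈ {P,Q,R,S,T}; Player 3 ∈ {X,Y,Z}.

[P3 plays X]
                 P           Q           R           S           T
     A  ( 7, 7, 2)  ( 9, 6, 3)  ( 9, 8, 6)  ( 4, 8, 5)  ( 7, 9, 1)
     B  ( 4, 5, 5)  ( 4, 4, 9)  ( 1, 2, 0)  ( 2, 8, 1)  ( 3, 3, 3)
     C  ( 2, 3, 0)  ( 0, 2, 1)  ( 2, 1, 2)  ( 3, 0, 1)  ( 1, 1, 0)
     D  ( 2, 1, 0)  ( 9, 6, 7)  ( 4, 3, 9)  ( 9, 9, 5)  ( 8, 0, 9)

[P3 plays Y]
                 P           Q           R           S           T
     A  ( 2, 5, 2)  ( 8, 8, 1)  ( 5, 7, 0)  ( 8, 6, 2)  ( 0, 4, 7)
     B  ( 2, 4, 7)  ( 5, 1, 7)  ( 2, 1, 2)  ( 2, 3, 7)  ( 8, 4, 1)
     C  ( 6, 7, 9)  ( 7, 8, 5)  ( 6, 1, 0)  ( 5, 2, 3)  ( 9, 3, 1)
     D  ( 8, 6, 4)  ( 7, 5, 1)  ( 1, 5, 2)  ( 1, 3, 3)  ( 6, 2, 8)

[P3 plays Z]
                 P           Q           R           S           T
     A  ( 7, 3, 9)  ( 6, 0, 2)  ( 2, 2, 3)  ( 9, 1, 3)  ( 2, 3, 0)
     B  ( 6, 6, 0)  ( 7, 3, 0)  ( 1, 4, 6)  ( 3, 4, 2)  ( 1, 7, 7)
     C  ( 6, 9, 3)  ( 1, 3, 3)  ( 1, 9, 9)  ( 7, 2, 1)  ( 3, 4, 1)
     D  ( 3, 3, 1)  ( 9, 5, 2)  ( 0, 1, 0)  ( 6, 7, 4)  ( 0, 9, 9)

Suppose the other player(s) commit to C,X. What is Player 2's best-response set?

u_2(P vs C,X) = 3
u_2(Q vs C,X) = 2
u_2(R vs C,X) = 1
u_2(S vs C,X) = 0
u_2(T vs C,X) = 1
max payoff 3 at {P}

BR_2 = {P}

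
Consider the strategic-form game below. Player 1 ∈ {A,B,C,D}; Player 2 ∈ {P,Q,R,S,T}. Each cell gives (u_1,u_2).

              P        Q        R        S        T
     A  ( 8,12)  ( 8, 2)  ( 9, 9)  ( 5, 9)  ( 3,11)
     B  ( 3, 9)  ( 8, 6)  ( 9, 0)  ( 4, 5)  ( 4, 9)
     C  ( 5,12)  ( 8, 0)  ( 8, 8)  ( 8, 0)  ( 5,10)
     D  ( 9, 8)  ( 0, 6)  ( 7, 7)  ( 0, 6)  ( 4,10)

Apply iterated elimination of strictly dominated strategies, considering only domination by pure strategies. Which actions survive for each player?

P2 drop Q (P beats it: A:12>2 B:9>6 C:12>0 D:8>6)
P2 drop R (P beats it: A:12>9 B:9>0 C:12>8 D:8>7)
P1 drop B (C beats it: P:5>3 S:8>4 T:5>4)
P2 drop S (P beats it: A:12>9 C:12>0 D:8>6)
P1 drop A (D beats it: P:9>8 T:4>3)
P1→{C,D} P2→{P,T}

Survivors P1:{C,D} P2:{P,T}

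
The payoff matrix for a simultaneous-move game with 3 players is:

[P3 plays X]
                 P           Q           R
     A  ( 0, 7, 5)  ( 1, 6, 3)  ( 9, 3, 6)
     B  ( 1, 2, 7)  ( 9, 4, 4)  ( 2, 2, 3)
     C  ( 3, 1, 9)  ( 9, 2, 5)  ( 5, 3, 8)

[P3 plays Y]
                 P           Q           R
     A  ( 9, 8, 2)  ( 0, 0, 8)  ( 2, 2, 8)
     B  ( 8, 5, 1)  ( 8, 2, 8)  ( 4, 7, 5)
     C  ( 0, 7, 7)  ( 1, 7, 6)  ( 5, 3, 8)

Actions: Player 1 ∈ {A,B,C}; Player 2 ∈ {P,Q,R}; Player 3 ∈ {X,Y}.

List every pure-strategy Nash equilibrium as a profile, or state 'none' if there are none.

Equilibria: none

(A,P,X): not NE [P1→C gives 3>0]
(A,P,Y): not NE [P3→X gives 5>2]
(A,Q,X): not NE [P1→C gives 9>1; P2→P gives 7>6; P3→Y gives 8>3]
(A,Q,Y): not NE [P1→B gives 8>0; P2→P gives 8>0]
(A,R,X): not NE [P2→P gives 7>3; P3→Y gives 8>6]
(A,R,Y): not NE [P1→C gives 5>2; P2→P gives 8>2]
(B,P,X): not NE [P1→C gives 3>1; P2→Q gives 4>2]
(B,P,Y): not NE [P1→A gives 9>8; P2→R gives 7>5; P3→X gives 7>1]
(B,Q,X): not NE [P3→Y gives 8>4]
(B,Q,Y): not NE [P2→R gives 7>2]
(B,R,X): not NE [P1→A gives 9>2; P2→Q gives 4>2; P3→Y gives 5>3]
(B,R,Y): not NE [P1→C gives 5>4]
(C,P,X): not NE [P2→R gives 3>1]
(C,P,Y): not NE [P1→A gives 9>0; P3→X gives 9>7]
(C,Q,X): not NE [P2→R gives 3>2; P3→Y gives 6>5]
(C,Q,Y): not NE [P1→B gives 8>1]
(C,R,X): not NE [P1→A gives 9>5]
(C,R,Y): not NE [P2→Q gives 7>3]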